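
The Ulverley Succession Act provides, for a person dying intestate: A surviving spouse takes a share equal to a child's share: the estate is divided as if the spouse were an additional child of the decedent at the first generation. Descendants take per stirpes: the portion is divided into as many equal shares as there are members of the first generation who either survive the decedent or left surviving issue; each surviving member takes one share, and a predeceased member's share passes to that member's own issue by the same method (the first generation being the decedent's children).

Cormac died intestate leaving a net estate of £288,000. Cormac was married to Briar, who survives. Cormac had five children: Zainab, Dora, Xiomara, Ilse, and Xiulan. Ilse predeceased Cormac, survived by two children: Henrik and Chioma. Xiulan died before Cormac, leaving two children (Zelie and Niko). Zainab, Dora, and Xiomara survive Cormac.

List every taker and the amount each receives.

Briar: £48,000; Zainab: £48,000; Dora: £48,000; Xiomara: £48,000; Henrik: £24,000; Chioma: £24,000; Zelie: £24,000; Niko: £24,000

The spouse counts as an additional share at the children's level, so there are 6 primary shares of £48,000. Briar takes one such share (£48,000).
The children's combined portion (£240,000) is divided into 5 shares of £48,000: Zainab, Dora, and Xiomara each take £48,000; Ilse's £48,000 share passes to Ilse's issue; Xiulan's £48,000 share passes to Xiulan's issue.
Ilse's share (£48,000) is divided into 2 shares of £24,000: Henrik and Chioma each take £24,000.
Xiulan's share (£48,000) is divided into 2 shares of £24,000: Zelie and Niko each take £24,000.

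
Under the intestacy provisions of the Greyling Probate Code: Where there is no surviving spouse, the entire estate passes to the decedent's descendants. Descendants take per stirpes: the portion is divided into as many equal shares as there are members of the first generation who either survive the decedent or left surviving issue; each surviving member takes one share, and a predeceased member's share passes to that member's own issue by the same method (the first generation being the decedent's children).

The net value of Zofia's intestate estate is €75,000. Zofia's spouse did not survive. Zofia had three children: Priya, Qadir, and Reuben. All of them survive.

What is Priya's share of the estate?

The entire €75,000 passes to the descendants.
That amount (€75,000) is divided into 3 shares of €25,000: Priya, Qadir, and Reuben each take €25,000.

Priya receives €25,000.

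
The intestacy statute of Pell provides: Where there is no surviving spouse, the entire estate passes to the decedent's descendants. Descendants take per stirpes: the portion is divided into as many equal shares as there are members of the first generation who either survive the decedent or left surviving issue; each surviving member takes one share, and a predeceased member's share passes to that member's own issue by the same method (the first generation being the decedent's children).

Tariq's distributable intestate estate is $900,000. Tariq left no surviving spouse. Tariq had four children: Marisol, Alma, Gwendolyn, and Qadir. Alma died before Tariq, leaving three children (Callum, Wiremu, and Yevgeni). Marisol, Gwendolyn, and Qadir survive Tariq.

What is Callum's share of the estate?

Callum receives $75,000.

The entire $900,000 passes to the descendants.
That amount ($900,000) is divided into 4 shares of $225,000: Marisol, Gwendolyn, and Qadir each take $225,000; Alma's $225,000 share passes to Alma's issue.
Alma's share ($225,000) is divided into 3 shares of $75,000: Callum, Wiremu, and Yevgeni each take $75,000.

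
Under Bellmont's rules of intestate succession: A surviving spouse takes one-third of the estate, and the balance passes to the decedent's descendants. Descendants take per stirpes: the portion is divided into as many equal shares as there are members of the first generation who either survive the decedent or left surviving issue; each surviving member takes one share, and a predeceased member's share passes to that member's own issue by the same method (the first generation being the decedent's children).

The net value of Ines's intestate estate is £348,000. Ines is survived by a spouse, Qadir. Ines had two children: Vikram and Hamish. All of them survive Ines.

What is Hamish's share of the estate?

Qadir takes one-third of £348,000 = £116,000. The remaining £232,000 passes to the descendants.
The descendants' portion (£232,000) is divided into 2 shares of £116,000: Vikram and Hamish each take £116,000.

Hamish receives £116,000.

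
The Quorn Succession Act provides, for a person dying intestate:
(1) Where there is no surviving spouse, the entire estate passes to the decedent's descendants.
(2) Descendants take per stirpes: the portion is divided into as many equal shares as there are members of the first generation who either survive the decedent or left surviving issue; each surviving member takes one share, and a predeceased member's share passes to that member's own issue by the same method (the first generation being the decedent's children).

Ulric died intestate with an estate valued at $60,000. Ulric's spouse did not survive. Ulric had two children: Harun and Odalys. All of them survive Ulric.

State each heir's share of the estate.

The entire $60,000 passes to the descendants.
That amount ($60,000) is divided into 2 shares of $30,000: Harun and Odalys each take $30,000.

Harun: $30,000; Odalys: $30,000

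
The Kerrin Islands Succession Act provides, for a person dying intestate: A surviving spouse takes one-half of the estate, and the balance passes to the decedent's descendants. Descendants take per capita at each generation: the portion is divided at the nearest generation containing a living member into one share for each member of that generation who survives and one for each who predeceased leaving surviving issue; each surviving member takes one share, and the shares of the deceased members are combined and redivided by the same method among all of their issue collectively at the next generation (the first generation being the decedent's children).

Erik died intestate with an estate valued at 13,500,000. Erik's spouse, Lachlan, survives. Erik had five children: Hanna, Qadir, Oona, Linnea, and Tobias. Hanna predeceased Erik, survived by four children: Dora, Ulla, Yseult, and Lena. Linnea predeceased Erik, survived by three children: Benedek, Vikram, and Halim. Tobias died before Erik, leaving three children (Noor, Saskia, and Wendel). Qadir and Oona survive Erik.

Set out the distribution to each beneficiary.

Lachlan: 6,750,000; Dora: 405,000; Ulla: 405,000; Yseult: 405,000; Lena: 405,000; Qadir: 1,350,000; Oona: 1,350,000; Benedek: 405,000; Vikram: 405,000; Halim: 405,000; Noor: 405,000; Saskia: 405,000; Wendel: 405,000

Lachlan takes one-half of 13,500,000 = 6,750,000. The remaining 6,750,000 passes to the descendants.
The descendants' portion (6,750,000) is divided at the children's generation into 5 shares of 1,350,000. Qadir and Oona each take 1,350,000. The 3 shares of the deceased (Hanna, Linnea, and Tobias) are combined into a pool of 4,050,000.
That pool (4,050,000) is divided at the grandchildren's generation equally among Dora, Ulla, Yseult, Lena, Benedek, Vikram, Halim, Noor, Saskia, and Wendel: 405,000 each.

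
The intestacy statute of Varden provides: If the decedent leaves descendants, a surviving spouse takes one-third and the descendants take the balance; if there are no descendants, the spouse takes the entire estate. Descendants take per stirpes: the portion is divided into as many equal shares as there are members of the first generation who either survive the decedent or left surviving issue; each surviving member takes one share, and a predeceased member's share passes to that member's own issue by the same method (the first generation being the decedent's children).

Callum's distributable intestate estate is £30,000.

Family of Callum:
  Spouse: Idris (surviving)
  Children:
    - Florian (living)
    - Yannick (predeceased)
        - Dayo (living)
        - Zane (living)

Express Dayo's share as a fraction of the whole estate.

Dayo receives 1/6 of the estate.

Idris takes one-third of £30,000 = £10,000. The remaining £20,000 passes to the descendants.
The descendants' portion (£20,000) is divided into 2 shares of £10,000: Florian takes £10,000; Yannick's £10,000 share passes to Yannick's issue.
Yannick's share (£10,000) is divided into 2 shares of £5,000: Dayo and Zane each take £5,000.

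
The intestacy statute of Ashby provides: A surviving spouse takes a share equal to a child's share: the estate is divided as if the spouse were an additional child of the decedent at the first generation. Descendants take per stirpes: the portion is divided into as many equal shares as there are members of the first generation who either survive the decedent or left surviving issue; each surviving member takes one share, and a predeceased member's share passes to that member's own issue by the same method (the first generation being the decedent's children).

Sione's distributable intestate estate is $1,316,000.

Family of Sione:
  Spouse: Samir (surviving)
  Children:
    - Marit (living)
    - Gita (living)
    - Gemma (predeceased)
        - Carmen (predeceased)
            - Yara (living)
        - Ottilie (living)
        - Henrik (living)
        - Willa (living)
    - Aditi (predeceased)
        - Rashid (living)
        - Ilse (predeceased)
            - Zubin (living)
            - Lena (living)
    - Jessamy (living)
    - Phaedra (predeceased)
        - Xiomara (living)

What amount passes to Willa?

The spouse counts as an additional share at the children's level, so there are 7 primary shares of $188,000. Samir takes one such share ($188,000).
The children's combined portion ($1,128,000) is divided into 6 shares of $188,000: Marit, Gita, and Jessamy each take $188,000; Gemma's $188,000 share passes to Gemma's issue; Aditi's $188,000 share passes to Aditi's issue; Phaedra's $188,000 share passes to Phaedra's issue.
Gemma's share ($188,000) is divided into 4 shares of $47,000: Ottilie, Henrik, and Willa each take $47,000; Carmen's $47,000 share passes to Carmen's issue.
Carmen's share ($47,000) passes entirely to Yara.
Aditi's share ($188,000) is divided into 2 shares of $94,000: Rashid takes $94,000; Ilse's $94,000 share passes to Ilse's issue.
Ilse's share ($94,000) is divided into 2 shares of $47,000: Zubin and Lena each take $47,000.
Phaedra's share ($188,000) passes entirely to Xiomara.

Willa receives $47,000.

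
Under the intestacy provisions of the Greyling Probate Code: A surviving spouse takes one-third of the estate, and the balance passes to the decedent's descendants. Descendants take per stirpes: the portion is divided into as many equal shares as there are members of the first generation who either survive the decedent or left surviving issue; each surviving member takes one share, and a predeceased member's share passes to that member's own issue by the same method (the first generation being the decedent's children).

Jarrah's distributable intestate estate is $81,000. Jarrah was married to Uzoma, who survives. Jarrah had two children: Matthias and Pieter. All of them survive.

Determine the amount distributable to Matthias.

Uzoma takes one-third of $81,000 = $27,000. The remaining $54,000 passes to the descendants.
The descendants' portion ($54,000) is divided into 2 shares of $27,000: Matthias and Pieter each take $27,000.

Matthias receives $27,000.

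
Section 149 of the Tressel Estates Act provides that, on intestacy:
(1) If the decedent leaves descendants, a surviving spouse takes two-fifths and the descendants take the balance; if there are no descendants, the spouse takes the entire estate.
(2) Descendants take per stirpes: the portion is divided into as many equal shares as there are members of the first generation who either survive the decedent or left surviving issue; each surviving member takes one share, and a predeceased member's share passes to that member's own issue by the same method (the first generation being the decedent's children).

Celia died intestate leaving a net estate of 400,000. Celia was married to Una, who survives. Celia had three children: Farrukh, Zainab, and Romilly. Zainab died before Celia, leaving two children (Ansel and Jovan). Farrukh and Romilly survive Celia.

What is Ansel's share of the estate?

Una takes two-fifths of 400,000 = 160,000. The remaining 240,000 passes to the descendants.
The descendants' portion (240,000) is divided into 3 shares of 80,000: Farrukh and Romilly each take 80,000; Zainab's 80,000 share passes to Zainab's issue.
Zainab's share (80,000) is divided into 2 shares of 40,000: Ansel and Jovan each take 40,000.

Ansel receives 40,000.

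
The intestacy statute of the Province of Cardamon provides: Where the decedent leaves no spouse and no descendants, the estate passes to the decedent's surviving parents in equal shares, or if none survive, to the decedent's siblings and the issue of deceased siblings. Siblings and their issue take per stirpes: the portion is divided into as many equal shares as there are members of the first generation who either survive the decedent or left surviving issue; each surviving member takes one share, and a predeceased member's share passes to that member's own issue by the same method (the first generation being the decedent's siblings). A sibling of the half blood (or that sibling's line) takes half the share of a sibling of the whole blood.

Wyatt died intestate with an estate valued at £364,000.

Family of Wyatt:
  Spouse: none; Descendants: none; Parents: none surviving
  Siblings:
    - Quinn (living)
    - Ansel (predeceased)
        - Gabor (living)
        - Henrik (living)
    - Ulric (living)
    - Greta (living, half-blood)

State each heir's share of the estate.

Quinn: £104,000; Gabor: £52,000; Henrik: £52,000; Ulric: £104,000; Greta: £52,000

The entire £364,000 passes to the siblings and their issue.
Counting each half-blood sibling's line as half a unit, there are 7/2 units in £364,000, so one unit is £104,000. Whole-blood lines (Quinn, Ansel, and Ulric) take £104,000 each; half-blood lines (Greta) take £52,000 each.
Ansel's share (£104,000) is divided into 2 shares of £52,000: Gabor and Henrik each take £52,000.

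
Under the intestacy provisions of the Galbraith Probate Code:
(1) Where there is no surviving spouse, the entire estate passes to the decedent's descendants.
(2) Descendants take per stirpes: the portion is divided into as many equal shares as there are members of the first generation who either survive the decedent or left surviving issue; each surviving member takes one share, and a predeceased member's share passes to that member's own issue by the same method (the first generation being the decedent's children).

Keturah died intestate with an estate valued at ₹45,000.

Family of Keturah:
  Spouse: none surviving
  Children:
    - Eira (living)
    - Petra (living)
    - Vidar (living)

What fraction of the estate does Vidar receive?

The entire ₹45,000 passes to the descendants.
That amount (₹45,000) is divided into 3 shares of ₹15,000: Eira, Petra, and Vidar each take ₹15,000.

Vidar receives 1/3 of the estate.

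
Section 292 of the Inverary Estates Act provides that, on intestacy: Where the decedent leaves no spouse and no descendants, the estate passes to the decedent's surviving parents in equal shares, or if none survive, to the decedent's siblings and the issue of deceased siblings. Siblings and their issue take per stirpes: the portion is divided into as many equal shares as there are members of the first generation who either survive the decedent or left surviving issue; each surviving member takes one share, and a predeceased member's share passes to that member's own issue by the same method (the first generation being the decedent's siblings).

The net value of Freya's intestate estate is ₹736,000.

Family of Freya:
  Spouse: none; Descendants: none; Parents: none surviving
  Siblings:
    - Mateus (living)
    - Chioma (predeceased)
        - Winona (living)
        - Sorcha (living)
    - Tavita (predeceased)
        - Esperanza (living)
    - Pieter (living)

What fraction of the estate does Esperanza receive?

Esperanza receives 1/4 of the estate.

The entire ₹736,000 passes to the siblings and their issue.
That amount (₹736,000) is divided into 4 shares of ₹184,000: Mateus and Pieter each take ₹184,000; Chioma's ₹184,000 share passes to Chioma's issue; Tavita's ₹184,000 share passes to Tavita's issue.
Chioma's share (₹184,000) is divided into 2 shares of ₹92,000: Winona and Sorcha each take ₹92,000.
Tavita's share (₹184,000) passes entirely to Esperanza.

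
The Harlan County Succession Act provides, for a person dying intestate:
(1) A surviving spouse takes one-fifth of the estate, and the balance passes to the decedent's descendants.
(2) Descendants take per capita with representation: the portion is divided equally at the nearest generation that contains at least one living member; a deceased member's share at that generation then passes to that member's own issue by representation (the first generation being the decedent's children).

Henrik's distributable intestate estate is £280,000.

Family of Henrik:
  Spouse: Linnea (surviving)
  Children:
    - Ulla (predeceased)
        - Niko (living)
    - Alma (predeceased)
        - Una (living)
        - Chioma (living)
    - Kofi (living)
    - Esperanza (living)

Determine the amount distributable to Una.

Linnea takes one-fifth of £280,000 = £56,000. The remaining £224,000 passes to the descendants.
The descendants' portion (£224,000) is divided into 4 shares of £56,000: Kofi and Esperanza each take £56,000; Ulla's £56,000 share passes to Ulla's issue; Alma's £56,000 share passes to Alma's issue.
Ulla's share (£56,000) passes entirely to Niko.
Alma's share (£56,000) is divided into 2 shares of £28,000: Una and Chioma each take £28,000.

Una receives £28,000.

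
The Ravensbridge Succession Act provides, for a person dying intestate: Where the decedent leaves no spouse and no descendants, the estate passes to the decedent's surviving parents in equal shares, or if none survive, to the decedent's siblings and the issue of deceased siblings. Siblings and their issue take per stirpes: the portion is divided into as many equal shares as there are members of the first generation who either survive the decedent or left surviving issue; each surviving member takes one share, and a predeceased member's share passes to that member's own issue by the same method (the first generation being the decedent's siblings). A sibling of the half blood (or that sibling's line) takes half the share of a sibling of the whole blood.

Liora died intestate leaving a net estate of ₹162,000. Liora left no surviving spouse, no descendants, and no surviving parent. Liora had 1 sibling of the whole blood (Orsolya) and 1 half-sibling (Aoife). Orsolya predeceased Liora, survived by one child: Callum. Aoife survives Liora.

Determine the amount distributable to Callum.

Callum receives ₹108,000.

The entire ₹162,000 passes to the siblings and their issue.
Counting each half-blood sibling's line as half a unit, there are 3/2 units in ₹162,000, so one unit is ₹108,000. Whole-blood lines (Orsolya) take ₹108,000 each; half-blood lines (Aoife) take ₹54,000 each.
Orsolya's share (₹108,000) passes entirely to Callum.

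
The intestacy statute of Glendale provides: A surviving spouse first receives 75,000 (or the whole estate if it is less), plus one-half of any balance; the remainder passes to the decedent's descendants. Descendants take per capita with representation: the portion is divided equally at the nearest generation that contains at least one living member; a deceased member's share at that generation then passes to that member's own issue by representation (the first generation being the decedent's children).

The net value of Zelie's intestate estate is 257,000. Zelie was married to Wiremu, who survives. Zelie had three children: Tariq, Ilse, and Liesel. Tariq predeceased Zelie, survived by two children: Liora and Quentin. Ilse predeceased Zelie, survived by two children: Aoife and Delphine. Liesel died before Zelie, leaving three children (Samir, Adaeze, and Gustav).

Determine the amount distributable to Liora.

Wiremu first takes 75,000, leaving a balance of 182,000. Wiremu then takes one-half of the balance (91,000), for a total of 166,000. The remaining 91,000 passes to the descendants.
No child survives, so the initial division is made at the grandchildren's generation.
The descendants' portion (91,000) is divided into 7 shares of 13,000: Liora, Quentin, Aoife, Delphine, Samir, Adaeze, and Gustav each take 13,000.

Liora receives 13,000.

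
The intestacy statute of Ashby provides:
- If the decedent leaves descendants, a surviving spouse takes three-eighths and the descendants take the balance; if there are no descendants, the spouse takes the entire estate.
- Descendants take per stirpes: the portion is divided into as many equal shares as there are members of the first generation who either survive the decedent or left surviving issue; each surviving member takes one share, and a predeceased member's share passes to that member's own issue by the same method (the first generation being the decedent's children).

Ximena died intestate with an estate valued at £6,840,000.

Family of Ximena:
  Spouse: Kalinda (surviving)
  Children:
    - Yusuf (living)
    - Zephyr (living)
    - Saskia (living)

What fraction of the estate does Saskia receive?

Kalinda takes three-eighths of £6,840,000 = £2,565,000. The remaining £4,275,000 passes to the descendants.
The descendants' portion (£4,275,000) is divided into 3 shares of £1,425,000: Yusuf, Zephyr, and Saskia each take £1,425,000.

Saskia receives 5/24 of the estate.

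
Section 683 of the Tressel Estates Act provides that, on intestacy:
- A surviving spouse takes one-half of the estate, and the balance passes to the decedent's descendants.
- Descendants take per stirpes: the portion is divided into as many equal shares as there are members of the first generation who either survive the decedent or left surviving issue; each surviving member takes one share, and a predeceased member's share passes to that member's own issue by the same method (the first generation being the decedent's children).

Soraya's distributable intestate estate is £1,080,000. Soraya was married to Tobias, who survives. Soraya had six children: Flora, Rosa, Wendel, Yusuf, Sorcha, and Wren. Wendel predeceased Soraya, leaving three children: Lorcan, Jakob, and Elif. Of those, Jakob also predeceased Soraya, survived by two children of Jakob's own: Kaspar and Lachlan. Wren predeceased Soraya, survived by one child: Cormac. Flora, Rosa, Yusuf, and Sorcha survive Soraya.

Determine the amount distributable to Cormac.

Cormac receives £90,000.

Tobias takes one-half of £1,080,000 = £540,000. The remaining £540,000 passes to the descendants.
The descendants' portion (£540,000) is divided into 6 shares of £90,000: Flora, Rosa, Yusuf, and Sorcha each take £90,000; Wendel's £90,000 share passes to Wendel's issue; Wren's £90,000 share passes to Wren's issue.
Wendel's share (£90,000) is divided into 3 shares of £30,000: Lorcan and Elif each take £30,000; Jakob's £30,000 share passes to Jakob's issue.
Jakob's share (£30,000) is divided into 2 shares of £15,000: Kaspar and Lachlan each take £15,000.
Wren's share (£90,000) passes entirely to Cormac.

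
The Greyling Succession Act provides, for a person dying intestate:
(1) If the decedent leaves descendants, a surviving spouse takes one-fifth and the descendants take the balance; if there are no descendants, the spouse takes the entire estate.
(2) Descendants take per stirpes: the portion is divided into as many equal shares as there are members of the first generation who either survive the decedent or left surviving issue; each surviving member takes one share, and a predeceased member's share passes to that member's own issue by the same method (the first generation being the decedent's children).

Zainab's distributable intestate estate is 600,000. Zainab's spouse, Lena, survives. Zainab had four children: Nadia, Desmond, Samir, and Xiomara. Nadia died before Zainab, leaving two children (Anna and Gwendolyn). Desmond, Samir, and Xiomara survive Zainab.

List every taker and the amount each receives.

Lena takes one-fifth of 600,000 = 120,000. The remaining 480,000 passes to the descendants.
The descendants' portion (480,000) is divided into 4 shares of 120,000: Desmond, Samir, and Xiomara each take 120,000; Nadia's 120,000 share passes to Nadia's issue.
Nadia's share (120,000) is divided into 2 shares of 60,000: Anna and Gwendolyn each take 60,000.

Lena: 120,000; Anna: 60,000; Gwendolyn: 60,000; Desmond: 120,000; Samir: 120,000; Xiomara: 120,000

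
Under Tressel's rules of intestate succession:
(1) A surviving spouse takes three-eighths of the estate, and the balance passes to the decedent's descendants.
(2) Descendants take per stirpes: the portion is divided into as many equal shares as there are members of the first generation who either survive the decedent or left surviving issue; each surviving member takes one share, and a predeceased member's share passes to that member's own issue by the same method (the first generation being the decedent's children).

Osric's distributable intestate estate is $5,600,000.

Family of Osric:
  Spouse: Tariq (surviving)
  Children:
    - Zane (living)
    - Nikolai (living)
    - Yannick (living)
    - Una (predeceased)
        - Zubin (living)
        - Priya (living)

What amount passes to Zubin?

Tariq takes three-eighths of $5,600,000 = $2,100,000. The remaining $3,500,000 passes to the descendants.
The descendants' portion ($3,500,000) is divided into 4 shares of $875,000: Zane, Nikolai, and Yannick each take $875,000; Una's $875,000 share passes to Una's issue.
Una's share ($875,000) is divided into 2 shares of $437,500: Zubin and Priya each take $437,500.

Zubin receives $437,500.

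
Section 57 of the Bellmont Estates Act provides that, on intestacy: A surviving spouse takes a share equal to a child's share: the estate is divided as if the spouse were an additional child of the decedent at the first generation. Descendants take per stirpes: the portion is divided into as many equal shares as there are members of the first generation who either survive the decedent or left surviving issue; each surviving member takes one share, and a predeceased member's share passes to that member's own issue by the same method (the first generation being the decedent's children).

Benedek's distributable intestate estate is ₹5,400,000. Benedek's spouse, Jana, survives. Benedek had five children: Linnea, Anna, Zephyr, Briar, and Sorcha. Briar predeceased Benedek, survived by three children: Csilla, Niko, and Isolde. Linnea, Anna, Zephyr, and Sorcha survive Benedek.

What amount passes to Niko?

Niko receives ₹300,000.

The spouse counts as an additional share at the children's level, so there are 6 primary shares of ₹900,000. Jana takes one such share (₹900,000).
The children's combined portion (₹4,500,000) is divided into 5 shares of ₹900,000: Linnea, Anna, Zephyr, and Sorcha each take ₹900,000; Briar's ₹900,000 share passes to Briar's issue.
Briar's share (₹900,000) is divided into 3 shares of ₹300,000: Csilla, Niko, and Isolde each take ₹300,000.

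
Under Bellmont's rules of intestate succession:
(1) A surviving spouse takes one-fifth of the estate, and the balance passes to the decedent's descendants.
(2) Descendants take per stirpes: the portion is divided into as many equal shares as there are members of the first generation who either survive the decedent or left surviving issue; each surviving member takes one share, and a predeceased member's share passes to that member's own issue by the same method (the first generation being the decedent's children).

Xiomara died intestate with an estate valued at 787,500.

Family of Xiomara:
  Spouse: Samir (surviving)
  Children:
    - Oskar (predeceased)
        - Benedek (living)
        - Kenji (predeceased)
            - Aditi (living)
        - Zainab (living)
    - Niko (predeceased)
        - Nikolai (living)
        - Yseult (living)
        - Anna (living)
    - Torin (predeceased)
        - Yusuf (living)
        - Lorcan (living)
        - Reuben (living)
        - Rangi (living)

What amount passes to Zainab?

Samir takes one-fifth of 787,500 = 157,500. The remaining 630,000 passes to the descendants.
The descendants' portion (630,000) is divided into 3 shares of 210,000: Oskar's 210,000 share passes to Oskar's issue; Niko's 210,000 share passes to Niko's issue; Torin's 210,000 share passes to Torin's issue.
Oskar's share (210,000) is divided into 3 shares of 70,000: Benedek and Zainab each take 70,000; Kenji's 70,000 share passes to Kenji's issue.
Kenji's share (70,000) passes entirely to Aditi.
Niko's share (210,000) is divided into 3 shares of 70,000: Nikolai, Yseult, and Anna each take 70,000.
Torin's share (210,000) is divided into 4 shares of 52,500: Yusuf, Lorcan, Reuben, and Rangi each take 52,500.

Zainab receives 70,000.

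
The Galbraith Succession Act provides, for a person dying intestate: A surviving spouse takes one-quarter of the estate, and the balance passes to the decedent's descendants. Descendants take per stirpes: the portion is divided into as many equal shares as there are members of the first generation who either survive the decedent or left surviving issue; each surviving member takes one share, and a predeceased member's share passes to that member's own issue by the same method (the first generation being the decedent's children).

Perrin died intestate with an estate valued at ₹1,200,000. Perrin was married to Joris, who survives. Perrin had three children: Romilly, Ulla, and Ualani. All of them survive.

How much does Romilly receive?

Joris takes one-quarter of ₹1,200,000 = ₹300,000. The remaining ₹900,000 passes to the descendants.
The descendants' portion (₹900,000) is divided into 3 shares of ₹300,000: Romilly, Ulla, and Ualani each take ₹300,000.

Romilly receives ₹300,000.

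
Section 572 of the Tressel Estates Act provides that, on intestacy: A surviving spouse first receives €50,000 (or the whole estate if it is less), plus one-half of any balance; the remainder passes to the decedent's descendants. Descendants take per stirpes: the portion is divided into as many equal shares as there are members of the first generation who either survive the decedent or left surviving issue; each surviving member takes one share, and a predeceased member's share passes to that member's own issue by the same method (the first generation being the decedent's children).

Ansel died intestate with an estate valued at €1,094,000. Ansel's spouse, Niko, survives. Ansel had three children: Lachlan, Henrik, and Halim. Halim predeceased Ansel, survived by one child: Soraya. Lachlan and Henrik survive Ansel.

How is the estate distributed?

Niko first takes €50,000, leaving a balance of €1,044,000. Niko then takes one-half of the balance (€522,000), for a total of €572,000. The remaining €522,000 passes to the descendants.
The descendants' portion (€522,000) is divided into 3 shares of €174,000: Lachlan and Henrik each take €174,000; Halim's €174,000 share passes to Halim's issue.
Halim's share (€174,000) passes entirely to Soraya.

Niko: €572,000; Lachlan: €174,000; Henrik: €174,000; Soraya: €174,000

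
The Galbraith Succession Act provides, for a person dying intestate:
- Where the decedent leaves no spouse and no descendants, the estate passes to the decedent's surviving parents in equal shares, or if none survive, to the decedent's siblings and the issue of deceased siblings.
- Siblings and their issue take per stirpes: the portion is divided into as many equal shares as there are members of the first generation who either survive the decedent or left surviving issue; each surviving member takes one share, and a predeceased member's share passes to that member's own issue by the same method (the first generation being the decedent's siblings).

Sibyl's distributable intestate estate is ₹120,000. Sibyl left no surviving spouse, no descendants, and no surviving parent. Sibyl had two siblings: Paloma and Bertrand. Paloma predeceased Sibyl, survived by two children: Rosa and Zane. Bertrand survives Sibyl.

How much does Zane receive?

The entire ₹120,000 passes to the siblings and their issue.
That amount (₹120,000) is divided into 2 shares of ₹60,000: Bertrand takes ₹60,000; Paloma's ₹60,000 share passes to Paloma's issue.
Paloma's share (₹60,000) is divided into 2 shares of ₹30,000: Rosa and Zane each take ₹30,000.

Zane receives ₹30,000.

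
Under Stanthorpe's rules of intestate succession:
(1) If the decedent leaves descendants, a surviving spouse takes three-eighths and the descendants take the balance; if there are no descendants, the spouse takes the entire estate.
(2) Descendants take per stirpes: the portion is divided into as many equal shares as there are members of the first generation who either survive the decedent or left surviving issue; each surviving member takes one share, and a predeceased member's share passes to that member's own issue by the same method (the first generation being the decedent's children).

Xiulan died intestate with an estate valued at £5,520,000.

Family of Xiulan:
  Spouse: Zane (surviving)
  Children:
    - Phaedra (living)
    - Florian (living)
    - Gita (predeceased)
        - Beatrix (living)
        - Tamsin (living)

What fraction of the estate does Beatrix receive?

Beatrix receives 5/48 of the estate.

Zane takes three-eighths of £5,520,000 = £2,070,000. The remaining £3,450,000 passes to the descendants.
The descendants' portion (£3,450,000) is divided into 3 shares of £1,150,000: Phaedra and Florian each take £1,150,000; Gita's £1,150,000 share passes to Gita's issue.
Gita's share (£1,150,000) is divided into 2 shares of £575,000: Beatrix and Tamsin each take £575,000.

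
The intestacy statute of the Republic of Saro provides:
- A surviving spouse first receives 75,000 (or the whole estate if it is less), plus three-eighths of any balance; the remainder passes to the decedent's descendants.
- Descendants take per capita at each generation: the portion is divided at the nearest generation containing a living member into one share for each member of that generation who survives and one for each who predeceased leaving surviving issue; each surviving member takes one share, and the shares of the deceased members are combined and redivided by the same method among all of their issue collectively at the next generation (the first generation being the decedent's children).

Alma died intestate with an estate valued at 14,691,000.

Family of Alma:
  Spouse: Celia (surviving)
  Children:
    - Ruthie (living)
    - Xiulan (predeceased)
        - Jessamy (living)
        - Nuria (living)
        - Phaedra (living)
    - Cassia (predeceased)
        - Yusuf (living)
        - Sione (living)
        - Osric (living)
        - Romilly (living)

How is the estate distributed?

Celia: 5,556,000; Ruthie: 3,045,000; Jessamy: 870,000; Nuria: 870,000; Phaedra: 870,000; Yusuf: 870,000; Sione: 870,000; Osric: 870,000; Romilly: 870,000

Celia first takes 75,000, leaving a balance of 14,616,000. Celia then takes three-eighths of the balance (5,481,000), for a total of 5,556,000. The remaining 9,135,000 passes to the descendants.
The descendants' portion (9,135,000) is divided at the children's generation into 3 shares of 3,045,000. Ruthie takes 3,045,000. The 2 shares of the deceased (Xiulan and Cassia) are combined into a pool of 6,090,000.
That pool (6,090,000) is divided at the grandchildren's generation equally among Jessamy, Nuria, Phaedra, Yusuf, Sione, Osric, and Romilly: 870,000 each.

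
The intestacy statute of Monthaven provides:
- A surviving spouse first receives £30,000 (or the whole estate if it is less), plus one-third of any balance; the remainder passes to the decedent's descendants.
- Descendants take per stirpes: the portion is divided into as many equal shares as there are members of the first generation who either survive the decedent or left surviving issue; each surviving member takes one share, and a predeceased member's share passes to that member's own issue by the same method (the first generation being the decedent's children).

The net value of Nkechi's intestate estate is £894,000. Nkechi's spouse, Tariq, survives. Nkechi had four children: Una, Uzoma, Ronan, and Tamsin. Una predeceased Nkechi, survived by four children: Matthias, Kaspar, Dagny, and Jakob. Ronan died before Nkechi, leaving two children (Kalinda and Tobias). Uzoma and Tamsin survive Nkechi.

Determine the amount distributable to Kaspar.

Kaspar receives £36,000.

Tariq first takes £30,000, leaving a balance of £864,000. Tariq then takes one-third of the balance (£288,000), for a total of £318,000. The remaining £576,000 passes to the descendants.
The descendants' portion (£576,000) is divided into 4 shares of £144,000: Uzoma and Tamsin each take £144,000; Una's £144,000 share passes to Una's issue; Ronan's £144,000 share passes to Ronan's issue.
Una's share (£144,000) is divided into 4 shares of £36,000: Matthias, Kaspar, Dagny, and Jakob each take £36,000.
Ronan's share (£144,000) is divided into 2 shares of £72,000: Kalinda and Tobias each take £72,000.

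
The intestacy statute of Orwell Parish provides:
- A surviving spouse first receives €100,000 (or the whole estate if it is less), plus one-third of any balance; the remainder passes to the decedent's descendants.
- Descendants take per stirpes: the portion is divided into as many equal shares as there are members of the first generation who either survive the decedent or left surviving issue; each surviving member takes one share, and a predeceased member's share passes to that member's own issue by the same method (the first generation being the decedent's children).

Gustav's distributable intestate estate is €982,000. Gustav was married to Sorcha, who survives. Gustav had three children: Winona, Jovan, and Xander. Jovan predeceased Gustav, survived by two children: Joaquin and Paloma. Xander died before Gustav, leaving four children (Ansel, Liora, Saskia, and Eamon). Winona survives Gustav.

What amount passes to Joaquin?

Sorcha first takes €100,000, leaving a balance of €882,000. Sorcha then takes one-third of the balance (€294,000), for a total of €394,000. The remaining €588,000 passes to the descendants.
The descendants' portion (€588,000) is divided into 3 shares of €196,000: Winona takes €196,000; Jovan's €196,000 share passes to Jovan's issue; Xander's €196,000 share passes to Xander's issue.
Jovan's share (€196,000) is divided into 2 shares of €98,000: Joaquin and Paloma each take €98,000.
Xander's share (€196,000) is divided into 4 shares of €49,000: Ansel, Liora, Saskia, and Eamon each take €49,000.

Joaquin receives €98,000.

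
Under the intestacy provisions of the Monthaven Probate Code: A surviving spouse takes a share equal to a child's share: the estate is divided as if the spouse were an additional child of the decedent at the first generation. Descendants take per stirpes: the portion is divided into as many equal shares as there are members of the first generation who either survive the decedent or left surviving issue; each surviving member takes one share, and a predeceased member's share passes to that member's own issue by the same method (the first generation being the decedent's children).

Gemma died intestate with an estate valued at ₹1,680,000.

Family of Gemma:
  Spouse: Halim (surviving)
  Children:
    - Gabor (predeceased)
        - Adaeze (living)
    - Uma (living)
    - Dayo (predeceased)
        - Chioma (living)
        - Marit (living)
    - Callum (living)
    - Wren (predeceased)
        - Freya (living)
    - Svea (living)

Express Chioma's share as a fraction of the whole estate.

Chioma receives 1/14 of the estate.

The spouse counts as an additional share at the children's level, so there are 7 primary shares of ₹240,000. Halim takes one such share (₹240,000).
The children's combined portion (₹1,440,000) is divided into 6 shares of ₹240,000: Uma, Callum, and Svea each take ₹240,000; Gabor's ₹240,000 share passes to Gabor's issue; Dayo's ₹240,000 share passes to Dayo's issue; Wren's ₹240,000 share passes to Wren's issue.
Gabor's share (₹240,000) passes entirely to Adaeze.
Dayo's share (₹240,000) is divided into 2 shares of ₹120,000: Chioma and Marit each take ₹120,000.
Wren's share (₹240,000) passes entirely to Freya.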